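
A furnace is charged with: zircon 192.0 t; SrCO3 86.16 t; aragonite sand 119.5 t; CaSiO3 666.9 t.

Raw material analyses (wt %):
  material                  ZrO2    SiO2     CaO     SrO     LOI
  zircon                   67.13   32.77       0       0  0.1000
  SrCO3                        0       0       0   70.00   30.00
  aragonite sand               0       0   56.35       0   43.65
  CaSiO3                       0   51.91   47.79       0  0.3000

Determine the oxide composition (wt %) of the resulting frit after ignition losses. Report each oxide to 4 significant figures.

The working math runs at full precision through the solve; intermediates are displayed rounded off to 4 significant figures when written out — every reported figure takes exactly one rounding — derived quantities (ignition loss, the totals, the four compositions, the yield, net glass mass) are carried using the weight values on 984.4 t of glass in full precision, as set out in problem or answer.
Delivered oxide masses:
  ZrO2: 192.0·0.6713 = 128.9 t
  SiO2: 192.0·0.3277 + 666.9·0.5191 = 409.1 t
  CaO: 119.5·0.5635 + 666.9·0.4779 = 386.0 t
  SrO: 86.16·0.7000 = 60.31 t
LOI: 192.0·0.001000 + 86.16·0.3000 + 119.5·0.4365 + 666.9·0.003000 = 80.20 t
The glass mass, total less LOI, = 1065 − 80.20 = 984.4 t (matching Σ of the oxides)
oxide / glass × 100 gives the wt %

Glass mass = 984.4 t (batch 1065 − LOI 80.20).
Composition: ZrO2 13.09%, SiO2 41.56%, CaO 39.22%, SrO 6.127%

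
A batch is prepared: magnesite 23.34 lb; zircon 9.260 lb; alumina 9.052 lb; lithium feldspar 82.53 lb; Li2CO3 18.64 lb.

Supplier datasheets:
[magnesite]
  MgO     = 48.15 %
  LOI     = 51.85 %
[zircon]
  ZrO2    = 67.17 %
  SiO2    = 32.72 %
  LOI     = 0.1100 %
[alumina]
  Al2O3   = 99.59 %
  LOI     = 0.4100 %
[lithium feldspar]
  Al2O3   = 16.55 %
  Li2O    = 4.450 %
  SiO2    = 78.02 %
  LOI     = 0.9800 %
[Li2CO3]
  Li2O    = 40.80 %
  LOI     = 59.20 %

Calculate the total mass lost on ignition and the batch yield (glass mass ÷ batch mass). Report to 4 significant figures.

LOI loss = 23.99 lb; glass = 118.8 lb; yield = 83.20%

The working math carries full float precision throughout; working values appear rounded to four significant digits; every reported value includes exactly one rounding — the derived quantities are re-derived at full precision (totals, yield, five oxide percentages, glass mass, LOI) starting from the weights for 118.8 lb of glass as they appear in problem or answer.
LOI of each material in turn:
  magnesite: 23.34 × 0.5185 = 12.10 lb
  zircon: 9.260 × 0.001100 = 0.01019 lb
  alumina: 9.052 × 0.004100 = 0.03711 lb
  lithium feldspar: 82.53 × 0.009800 = 0.8088 lb
  Li2CO3: 18.64 × 0.5920 = 11.03 lb
Total LOI = 23.99 lb
Glass = batch − LOI = 142.8 − 23.99 = 118.8 lb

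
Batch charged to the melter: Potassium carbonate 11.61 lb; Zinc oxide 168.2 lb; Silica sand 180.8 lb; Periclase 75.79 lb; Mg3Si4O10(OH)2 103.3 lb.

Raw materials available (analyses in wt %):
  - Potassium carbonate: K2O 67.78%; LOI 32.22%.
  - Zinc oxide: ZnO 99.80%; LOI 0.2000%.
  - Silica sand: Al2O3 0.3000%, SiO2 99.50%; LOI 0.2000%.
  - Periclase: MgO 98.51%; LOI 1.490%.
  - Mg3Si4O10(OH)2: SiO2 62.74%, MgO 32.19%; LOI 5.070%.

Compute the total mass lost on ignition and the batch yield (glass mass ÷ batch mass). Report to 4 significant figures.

In-progress results are rounded off to 4 significant digits as shown — all arithmetic holds exact precision from first step to last; every reported value receives exactly one rounding — derived quantities, including yield, glass mass, LOI, five oxide percentages, totals, are carried from the batch weights at 528.9 lb of glass at exact precision, exactly as printed in the problem or answer text.
Loss on ignition, line by line:
  Potassium carbonate: 11.61 × 0.3222 = 3.741 lb
  Zinc oxide: 168.2 × 0.002000 = 0.3364 lb
  Silica sand: 180.8 × 0.002000 = 0.3616 lb
  Periclase: 75.79 × 0.01490 = 1.129 lb
  Mg3Si4O10(OH)2: 103.3 × 0.05070 = 5.237 lb
Total LOI = 10.81 lb
Glass = batch − LOI = 539.7 − 10.81 = 528.9 lb

LOI loss = 10.81 lb; glass = 528.9 lb; yield = 98.00%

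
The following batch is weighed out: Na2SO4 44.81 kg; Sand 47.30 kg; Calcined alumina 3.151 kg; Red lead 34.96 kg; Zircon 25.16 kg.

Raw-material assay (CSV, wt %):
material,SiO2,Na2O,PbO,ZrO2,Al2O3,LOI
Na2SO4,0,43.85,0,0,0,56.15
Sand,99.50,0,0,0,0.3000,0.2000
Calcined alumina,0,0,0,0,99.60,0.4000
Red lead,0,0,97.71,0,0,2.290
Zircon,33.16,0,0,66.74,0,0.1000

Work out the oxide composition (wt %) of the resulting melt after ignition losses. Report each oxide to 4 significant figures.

Rounding to 4 significant figures governs every intermediate as shown — the whole derivation maintains exact precision end to end; exactly one rounding is applied to each reported number. Derived quantities (glass mass, yield, five oxide percentages, totals, LOI) are recomputed from the batch weights on 129.3 kg of glass at exact precision, precisely as stated by problem or answer.
What the batch supplies per oxide:
  SiO2: 47.30·0.9950 + 25.16·0.3316 = 55.41 kg
  Na2O: 44.81·0.4385 = 19.65 kg
  PbO: 34.96·0.9771 = 34.16 kg
  ZrO2: 25.16·0.6674 = 16.79 kg
  Al2O3: 47.30·0.003000 + 3.151·0.9960 = 3.280 kg
LOI: 44.81·0.5615 + 47.30·0.002000 + 3.151·0.004000 + 34.96·0.02290 + 25.16·0.001000 = 26.09 kg
Glass = total batch minus LOI = 155.4 − 26.09 = 129.3 kg (= the summed oxide contributions)
wt %: oxide over glass, times 100

Glass mass = 129.3 kg (batch 155.4 − LOI 26.09).
Composition: SiO2 42.86%, Na2O 15.20%, PbO 26.42%, ZrO2 12.99%, Al2O3 2.537%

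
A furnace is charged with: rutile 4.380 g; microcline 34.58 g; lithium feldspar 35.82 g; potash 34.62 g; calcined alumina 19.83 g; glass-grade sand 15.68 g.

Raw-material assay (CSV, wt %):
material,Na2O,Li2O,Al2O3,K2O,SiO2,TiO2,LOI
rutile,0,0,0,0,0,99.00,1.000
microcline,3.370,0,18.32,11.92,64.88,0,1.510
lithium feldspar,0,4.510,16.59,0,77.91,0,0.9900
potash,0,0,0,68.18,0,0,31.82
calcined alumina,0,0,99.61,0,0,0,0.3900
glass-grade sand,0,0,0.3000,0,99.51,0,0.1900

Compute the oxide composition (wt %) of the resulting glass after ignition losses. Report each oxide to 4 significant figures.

All internal work maintains full float precision through every step; values along the way appear rounded to four significant digits when written out — each reported figure is rounded once only. All derived quantities are computed from the batch weights for 132.9 g of glass at full float precision (totals, net glass mass, yield, ignition loss, the six compositions) exactly as printed in the question or the answer.
Oxide-by-oxide delivered mass:
  Na2O: 34.58·0.03370 = 1.165 g
  Li2O: 35.82·0.04510 = 1.615 g
  Al2O3: 34.58·0.1832 + 35.82·0.1659 + 19.83·0.9961 + 15.68·0.003000 = 32.08 g
  K2O: 34.58·0.1192 + 34.62·0.6818 = 27.73 g
  SiO2: 34.58·0.6488 + 35.82·0.7791 + 15.68·0.9951 = 65.95 g
  TiO2: 4.380·0.9900 = 4.336 g
LOI: 4.380·0.01000 + 34.58·0.01510 + 35.82·0.009900 + 34.62·0.3182 + 19.83·0.003900 + 15.68·0.001900 = 12.04 g
batch − LOI leaves glass = 144.9 − 12.04 = 132.9 g (matching Σ of the oxides)
each oxide over glass, ×100, is wt %

Glass mass = 132.9 g (batch 144.9 − LOI 12.04).
Composition: Na2O 0.8771%, Li2O 1.216%, Al2O3 24.14%, K2O 20.87%, SiO2 49.63%, TiO2 3.264%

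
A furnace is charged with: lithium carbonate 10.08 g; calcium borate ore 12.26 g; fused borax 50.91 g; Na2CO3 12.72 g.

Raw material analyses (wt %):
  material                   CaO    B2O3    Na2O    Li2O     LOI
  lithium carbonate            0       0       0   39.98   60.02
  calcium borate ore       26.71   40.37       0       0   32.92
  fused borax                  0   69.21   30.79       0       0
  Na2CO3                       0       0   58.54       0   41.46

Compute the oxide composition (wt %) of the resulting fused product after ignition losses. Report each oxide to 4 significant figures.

All internal work maintains full float precision in all steps; in-progress results are shown (rounded to 4 significant digits) on the page. Each reported value takes a single rounding. Derived quantities are rebuilt from the batch weights on 70.61 g of glass in exact precision (ignition loss, the totals, the yield, net glass mass, the four compositions) as given in the problem or answer text.
Oxide-by-oxide delivered mass:
  CaO: 12.26·0.2671 = 3.275 g
  B2O3: 12.26·0.4037 + 50.91·0.6921 = 40.18 g
  Na2O: 50.91·0.3079 + 12.72·0.5854 = 23.12 g
  Li2O: 10.08·0.3998 = 4.030 g
LOI: 10.08·0.6002 + 12.26·0.3292 + 12.72·0.4146 = 15.36 g
Glass mass = batch − LOI = 85.97 − 15.36 = 70.61 g (= Σ oxide masses)
percent by weight: oxide/glass ×100

Glass mass = 70.61 g (batch 85.97 − LOI 15.36).
Composition: CaO 4.638%, B2O3 56.91%, Na2O 32.75%, Li2O 5.707%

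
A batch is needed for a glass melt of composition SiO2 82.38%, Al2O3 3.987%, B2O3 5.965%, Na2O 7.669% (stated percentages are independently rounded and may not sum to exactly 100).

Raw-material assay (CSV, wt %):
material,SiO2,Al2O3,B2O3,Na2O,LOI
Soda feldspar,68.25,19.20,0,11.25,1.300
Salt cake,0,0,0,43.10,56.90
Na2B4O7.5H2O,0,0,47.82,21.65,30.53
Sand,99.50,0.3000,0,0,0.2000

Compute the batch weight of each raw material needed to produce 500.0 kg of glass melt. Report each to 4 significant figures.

Intermediates are shown (rounded to 4 significant figures) when written out; the working math keeps exact precision through every step — a single rounding finalizes every reported result — all derived quantities are computed from the weighed amounts per 500.0 kg of glass at full float precision (the four compositions, yield, the totals, glass mass, ignition loss), exactly as printed in question or answer.
Oxide mass targets, per 500.0 kg glass melt:
  SiO2: 82.38% × 500.0 = 411.9 kg
  Al2O3: 3.987% × 500.0 = 19.93 kg
  B2O3: 5.965% × 500.0 = 29.82 kg
  Na2O: 7.669% × 500.0 = 38.34 kg
A balance pass over the oxides, on the weights just shown, at the basis given (each sum matches its target mass modulo rounding of the values):
  SiO2: 98.41·0.6825 + 346.5·0.9950 = 411.9 kg (target 411.9 kg)
  Al2O3: 98.41·0.1920 + 346.5·0.003000 = 19.93 kg (target 19.93 kg)
  B2O3: 62.37·0.4782 = 29.83 kg (target 29.82 kg)
  Na2O: 98.41·0.1125 + 31.95·0.4310 + 62.37·0.2165 = 38.34 kg (target 38.34 kg)
Glass-mass bookkeeping: whole batch net of LOI = 500.0 kg (targets for the oxides total 500.0 kg; stated basis 500.0 kg — gaps are rounding artifacts).
Batch total: Σ batch = 539.2 kg; LOI removed, Σ of batch·LOI: 39.19 kg; glass ÷ batch gives a yield of 92.73%.

Batch per 500.0 kg glass melt:
  Soda feldspar: 98.41 kg
  Salt cake: 31.95 kg
  Na2B4O7.5H2O: 62.37 kg
  Sand: 346.5 kg
Total batch = 539.2 kg; LOI loss = 39.19 kg; yield = 92.73%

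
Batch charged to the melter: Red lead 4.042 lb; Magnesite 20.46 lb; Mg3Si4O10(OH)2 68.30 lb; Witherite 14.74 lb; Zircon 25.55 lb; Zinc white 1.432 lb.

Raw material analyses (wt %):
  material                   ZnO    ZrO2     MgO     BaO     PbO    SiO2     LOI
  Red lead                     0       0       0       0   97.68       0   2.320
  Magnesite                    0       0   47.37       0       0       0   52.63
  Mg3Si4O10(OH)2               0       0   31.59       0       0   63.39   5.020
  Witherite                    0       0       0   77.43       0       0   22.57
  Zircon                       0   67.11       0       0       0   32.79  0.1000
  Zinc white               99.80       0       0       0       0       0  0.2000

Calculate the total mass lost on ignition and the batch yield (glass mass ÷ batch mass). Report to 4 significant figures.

LOI loss = 17.65 lb; glass = 116.9 lb; yield = 86.88%

Values along the way are printed rounded to 4 significant figures between the steps — every computation carries full float precision at every stage. Every reported value takes just one rounding; derived quantities, which include six oxide percentages, ignition loss, totals, yield, net glass mass, are re-derived at full precision, exactly as printed in question or answer, from the batch weights per 116.9 lb of glass.
LOI of each material in turn:
  Red lead: 4.042 × 0.02320 = 0.09377 lb
  Magnesite: 20.46 × 0.5263 = 10.77 lb
  Mg3Si4O10(OH)2: 68.30 × 0.05020 = 3.429 lb
  Witherite: 14.74 × 0.2257 = 3.327 lb
  Zircon: 25.55 × 0.001000 = 0.02555 lb
  Zinc white: 1.432 × 0.002000 = 0.002864 lb
Total LOI = 17.65 lb
Glass = batch − LOI = 134.5 − 17.65 = 116.9 lb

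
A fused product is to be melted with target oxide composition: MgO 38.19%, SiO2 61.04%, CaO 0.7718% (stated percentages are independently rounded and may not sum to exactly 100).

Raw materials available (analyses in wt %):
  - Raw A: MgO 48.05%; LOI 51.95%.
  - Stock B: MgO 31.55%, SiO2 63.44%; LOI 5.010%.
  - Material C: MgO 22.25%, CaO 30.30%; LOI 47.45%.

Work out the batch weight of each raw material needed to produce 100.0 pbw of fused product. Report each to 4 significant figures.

Mid-chain values are shown rounded to 4 significant figures within the worked lines; the whole derivation runs at full float precision in every operation — a single rounding completes every reported figure. All derived quantities are re-derived at full float precision (ignition loss, yield, three oxide percentages, the totals, glass mass) from the batch weights on 100.0 pbw of glass as set out in the problem or the answer.
Target oxide masses per 100.0 pbw fused product:
  MgO: 38.19% × 100.0 = 38.19 pbw
  SiO2: 61.04% × 100.0 = 61.04 pbw
  CaO: 0.7718% × 100.0 = 0.7718 pbw
Balance tally, oxide-wise, given the weights on record, relative to the basis at hand (oxide sums agree with the targets net of answer rounding effects):
  MgO: 15.12·0.4805 + 96.22·0.3155 + 2.547·0.2225 = 38.19 pbw (target 38.19 pbw)
  SiO2: 96.22·0.6344 = 61.04 pbw (target 61.04 pbw)
  CaO: 2.547·0.3030 = 0.7717 pbw (target 0.7718 pbw)
Glass-mass closure: whole batch net of LOI = 100.0 pbw (the targets, summed, come to 100.0 pbw; the stated basis being 100.0 pbw — a pure rounding effect).
Adding the batch up: Σ batch = 113.9 pbw; LOI removed, Σ of batch·LOI: 13.88 pbw; glass ÷ batch gives a yield of 87.81%.

Batch per 100.0 pbw fused product:
  Raw A: 15.12 pbw
  Stock B: 96.22 pbw
  Material C: 2.547 pbw
Total batch = 113.9 pbw; LOI loss = 13.88 pbw; yield = 87.81%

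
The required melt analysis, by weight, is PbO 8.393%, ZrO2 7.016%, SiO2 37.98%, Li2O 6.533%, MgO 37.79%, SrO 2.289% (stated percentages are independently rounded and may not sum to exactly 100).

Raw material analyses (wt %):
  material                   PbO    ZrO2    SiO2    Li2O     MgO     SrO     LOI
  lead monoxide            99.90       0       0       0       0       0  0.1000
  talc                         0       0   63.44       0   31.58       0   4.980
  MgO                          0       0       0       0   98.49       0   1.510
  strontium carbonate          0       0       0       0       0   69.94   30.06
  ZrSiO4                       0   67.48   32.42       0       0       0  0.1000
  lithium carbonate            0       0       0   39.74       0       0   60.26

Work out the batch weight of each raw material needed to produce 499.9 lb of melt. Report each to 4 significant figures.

In-progress results are printed (rounded to four significant figures) alongside each step; full float precision is carried at each step. Each reported number takes a single rounding; derived quantities (the totals, the yield, glass mass, the six compositions, ignition loss) are computed at exact precision from the batch weights per 499.9 lb of glass, as quoted within the problem or answer text.
Per-oxide target masses for 499.9 lb melt:
  PbO: 8.393% × 499.9 = 41.96 lb
  ZrO2: 7.016% × 499.9 = 35.07 lb
  SiO2: 37.98% × 499.9 = 189.9 lb
  Li2O: 6.533% × 499.9 = 32.66 lb
  MgO: 37.79% × 499.9 = 188.9 lb
  SrO: 2.289% × 499.9 = 11.44 lb
Mass-balance tally per oxide on the weights just shown, under the basis named above (delivered sums recover each target within answer rounding):
  PbO: 42.00·0.9990 = 41.96 lb (target 41.96 lb)
  ZrO2: 51.98·0.6748 = 35.08 lb (target 35.07 lb)
  SiO2: 272.7·0.6344 + 51.98·0.3242 = 189.9 lb (target 189.9 lb)
  Li2O: 82.18·0.3974 = 32.66 lb (target 32.66 lb)
  MgO: 272.7·0.3158 + 104.4·0.9849 = 188.9 lb (target 188.9 lb)
  SrO: 16.36·0.6994 = 11.44 lb (target 11.44 lb)
The glass-mass cross-check: Σ batch − LOI loss = 499.9 lb (the Σ of target masses is 499.9 lb; versus the stated basis of 499.9 lb — deltas are rounding alone).
Adding the batch up: Σ batch = 569.6 lb; LOI loss = Σ batch·LOI = 69.69 lb; the yield ratio, glass ÷ batch: 87.77%.

Batch per 499.9 lb melt:
  lead monoxide: 42.00 lb
  talc: 272.7 lb
  MgO: 104.4 lb
  strontium carbonate: 16.36 lb
  ZrSiO4: 51.98 lb
  lithium carbonate: 82.18 lb
Total batch = 569.6 lb; LOI loss = 69.69 lb; yield = 87.77%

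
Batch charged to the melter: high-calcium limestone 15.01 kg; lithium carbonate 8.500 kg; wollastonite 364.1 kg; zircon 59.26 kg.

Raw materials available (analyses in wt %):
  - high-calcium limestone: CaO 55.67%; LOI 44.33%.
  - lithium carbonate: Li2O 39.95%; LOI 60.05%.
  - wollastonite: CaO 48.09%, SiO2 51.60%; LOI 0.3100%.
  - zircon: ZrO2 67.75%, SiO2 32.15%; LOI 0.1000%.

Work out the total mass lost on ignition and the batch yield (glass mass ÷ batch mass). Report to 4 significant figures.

LOI loss = 12.95 kg; glass = 433.9 kg; yield = 97.10%

Every computation runs at full precision at all times; intermediates are printed, rounded to four significant digits, alongside each step. Every reported value takes a single rounding. Derived quantities, which include four oxide percentages, glass mass, totals, ignition loss, the yield, are carried at full precision, as quoted within the question or the answer, starting from the weights per 433.9 kg of glass.
Each material's LOI contribution:
  high-calcium limestone: 15.01 × 0.4433 = 6.654 kg
  lithium carbonate: 8.500 × 0.6005 = 5.104 kg
  wollastonite: 364.1 × 0.003100 = 1.129 kg
  zircon: 59.26 × 0.001000 = 0.05926 kg
Total LOI = 12.95 kg
Glass = batch − LOI = 446.9 − 12.95 = 433.9 kg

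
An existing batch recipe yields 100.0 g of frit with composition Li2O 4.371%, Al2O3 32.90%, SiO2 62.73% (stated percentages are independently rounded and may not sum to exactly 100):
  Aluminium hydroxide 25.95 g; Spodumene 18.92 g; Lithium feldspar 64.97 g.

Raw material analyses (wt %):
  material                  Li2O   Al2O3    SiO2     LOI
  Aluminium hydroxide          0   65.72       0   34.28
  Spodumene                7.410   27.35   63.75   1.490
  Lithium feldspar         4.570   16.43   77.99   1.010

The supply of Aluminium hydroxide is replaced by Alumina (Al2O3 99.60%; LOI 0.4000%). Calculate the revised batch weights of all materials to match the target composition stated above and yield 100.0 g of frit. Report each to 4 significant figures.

Revised batch per 100.0 g frit:
  Alumina: 17.12 g
  Spodumene: 18.92 g
  Lithium feldspar: 64.97 g
Total batch = 101.0 g; LOI loss = 1.007 g

Mid-chain values are printed, with 4-significant-digit rounding, in the working. All arithmetic holds full precision end to end; each reported value carries a single rounding. The derived quantities are carried using the weight values for 100.0 g of glass in full float precision (net glass mass, totals, three oxide percentages, LOI, the yield), exactly as printed in problem or answer.
Oxide mass targets, per 100.0 g frit:
  Li2O: 4.371% × 100.0 = 4.371 g
  Al2O3: 32.90% × 100.0 = 32.90 g
  SiO2: 62.73% × 100.0 = 62.73 g
Verifying the oxide balance with the batch weights as given, relative to the basis at hand (target by target, the sums agree net of answer rounding effects):
  Li2O: 18.92·0.07410 + 64.97·0.04570 = 4.371 g (target 4.371 g)
  Al2O3: 17.12·0.9960 + 18.92·0.2735 + 64.97·0.1643 = 32.90 g (target 32.90 g)
  SiO2: 18.92·0.6375 + 64.97·0.7799 = 62.73 g (target 62.73 g)
Consistency of the glass mass: total batch − LOI = 100.0 g (summing oxide targets gives 100.0 g; the stated basis being 100.0 g — any gap is answer rounding).
Adding the batch up: Σ batch = 101.0 g; LOI removed, Σ of batch·LOI: 1.007 g; yield = glass ÷ total batch = 99.00%.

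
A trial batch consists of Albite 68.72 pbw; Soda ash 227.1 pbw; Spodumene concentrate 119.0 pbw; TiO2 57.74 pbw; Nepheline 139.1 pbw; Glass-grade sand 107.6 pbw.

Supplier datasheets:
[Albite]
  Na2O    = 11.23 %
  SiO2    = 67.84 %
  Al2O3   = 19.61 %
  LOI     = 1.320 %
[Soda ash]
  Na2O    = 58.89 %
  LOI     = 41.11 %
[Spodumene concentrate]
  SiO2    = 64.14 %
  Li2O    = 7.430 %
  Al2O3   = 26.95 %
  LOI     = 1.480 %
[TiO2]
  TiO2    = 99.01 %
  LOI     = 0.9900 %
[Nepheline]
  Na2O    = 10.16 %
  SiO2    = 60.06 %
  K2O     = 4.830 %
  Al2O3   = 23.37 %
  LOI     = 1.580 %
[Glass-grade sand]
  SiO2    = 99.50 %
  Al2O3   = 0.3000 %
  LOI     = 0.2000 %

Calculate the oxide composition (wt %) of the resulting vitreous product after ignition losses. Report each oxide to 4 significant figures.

Glass mass = 620.2 pbw (batch 719.3 − LOI 99.01).
Composition: Na2O 25.09%, SiO2 50.55%, K2O 1.083%, Li2O 1.426%, TiO2 9.217%, Al2O3 12.64%

Working values are printed, rounded to 4 significant figures, on the page — exact precision is carried from first step to last — a single rounding produces each reported number — all derived quantities, which include the yield, the six compositions, the totals, glass mass, LOI, are re-derived at full float precision, as set out in question or answer, using the weight values on 620.2 pbw of glass.
Delivered oxide masses:
  Na2O: 68.72·0.1123 + 227.1·0.5889 + 139.1·0.1016 = 155.6 pbw
  SiO2: 68.72·0.6784 + 119.0·0.6414 + 139.1·0.6006 + 107.6·0.9950 = 313.6 pbw
  K2O: 139.1·0.04830 = 6.719 pbw
  Li2O: 119.0·0.07430 = 8.842 pbw
  TiO2: 57.74·0.9901 = 57.17 pbw
  Al2O3: 68.72·0.1961 + 119.0·0.2695 + 139.1·0.2337 + 107.6·0.003000 = 78.38 pbw
LOI: 68.72·0.01320 + 227.1·0.4111 + 119.0·0.01480 + 57.74·0.009900 + 139.1·0.01580 + 107.6·0.002000 = 99.01 pbw
Resulting glass, batch − LOI: 719.3 − 99.01 = 620.2 pbw (= the summed oxide contributions)
oxide / glass × 100 gives the wt %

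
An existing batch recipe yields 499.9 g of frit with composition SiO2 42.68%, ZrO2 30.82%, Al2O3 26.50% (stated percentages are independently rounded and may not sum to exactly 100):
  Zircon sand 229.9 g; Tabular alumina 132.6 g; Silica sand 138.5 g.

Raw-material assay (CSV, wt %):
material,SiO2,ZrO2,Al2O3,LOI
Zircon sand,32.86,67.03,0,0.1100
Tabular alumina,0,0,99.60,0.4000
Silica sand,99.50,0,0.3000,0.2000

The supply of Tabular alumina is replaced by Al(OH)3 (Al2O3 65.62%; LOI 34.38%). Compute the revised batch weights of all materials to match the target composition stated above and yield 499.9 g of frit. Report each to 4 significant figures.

Intermediates appear (rounded to 4 significant figures) in the printout — the whole derivation maintains full precision all the way through — a single rounding completes each reported value; derived quantities, which include glass mass, LOI, totals, the three compositions, yield, are recomputed in full precision, as given in problem or answer, using the weight values at 499.9 g of glass.
Target masses of each oxide per 499.9 g frit:
  SiO2: 42.68% × 499.9 = 213.4 g
  ZrO2: 30.82% × 499.9 = 154.1 g
  Al2O3: 26.50% × 499.9 = 132.5 g
Checking each oxide sum from the weights as reported, for the quoted basis mass (sums match the target masses modulo rounding of the values):
  SiO2: 229.9·0.3286 + 138.5·0.9950 = 213.4 g (target 213.4 g)
  ZrO2: 229.9·0.6703 = 154.1 g (target 154.1 g)
  Al2O3: 201.2·0.6562 + 138.5·0.003000 = 132.4 g (target 132.5 g)
Mass balance on the glass: total batch − LOI = 499.9 g (targets for the oxides total 499.9 g; basis as stated: 499.9 g — gaps are rounding artifacts).
Batch grand total — Σ batch = 569.6 g; LOI removed, Σ of batch·LOI: 69.70 g; yield, glass over the total, = 87.76%.

Revised batch per 499.9 g frit:
  Zircon sand: 229.9 g
  Al(OH)3: 201.2 g
  Silica sand: 138.5 g
Total batch = 569.6 g; LOI loss = 69.70 g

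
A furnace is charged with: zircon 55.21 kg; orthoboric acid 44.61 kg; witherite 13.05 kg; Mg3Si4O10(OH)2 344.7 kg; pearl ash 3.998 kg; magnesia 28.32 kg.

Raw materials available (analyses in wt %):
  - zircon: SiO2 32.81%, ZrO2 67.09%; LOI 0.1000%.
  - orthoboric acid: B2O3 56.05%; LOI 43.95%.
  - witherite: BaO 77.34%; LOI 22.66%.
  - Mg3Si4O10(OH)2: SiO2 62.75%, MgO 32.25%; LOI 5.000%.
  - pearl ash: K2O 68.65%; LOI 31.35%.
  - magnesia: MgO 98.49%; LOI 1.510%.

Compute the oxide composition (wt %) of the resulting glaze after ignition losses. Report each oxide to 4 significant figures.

The working math runs at exact precision end to end. Values along the way are rounded to 4 significant figures when displayed — every reported value carries a single rounding. All derived quantities (yield, net glass mass, the six compositions, totals, ignition loss) are recomputed in full float precision from the batch weights for 448.4 kg of glass, as given in the problem or the answer.
What the batch supplies per oxide:
  B2O3: 44.61·0.5605 = 25.00 kg
  BaO: 13.05·0.7734 = 10.09 kg
  SiO2: 55.21·0.3281 + 344.7·0.6275 = 234.4 kg
  ZrO2: 55.21·0.6709 = 37.04 kg
  K2O: 3.998·0.6865 = 2.745 kg
  MgO: 344.7·0.3225 + 28.32·0.9849 = 139.1 kg
LOI: 55.21·0.001000 + 44.61·0.4395 + 13.05·0.2266 + 344.7·0.05000 + 3.998·0.3135 + 28.32·0.01510 = 41.53 kg
The glass mass, total less LOI, = 489.9 − 41.53 = 448.4 kg (consistent with Σ oxide mass)
percent share: oxide ÷ glass, ×100

Glass mass = 448.4 kg (batch 489.9 − LOI 41.53).
Composition: B2O3 5.577%, BaO 2.251%, SiO2 52.28%, ZrO2 8.261%, K2O 0.6122%, MgO 31.02%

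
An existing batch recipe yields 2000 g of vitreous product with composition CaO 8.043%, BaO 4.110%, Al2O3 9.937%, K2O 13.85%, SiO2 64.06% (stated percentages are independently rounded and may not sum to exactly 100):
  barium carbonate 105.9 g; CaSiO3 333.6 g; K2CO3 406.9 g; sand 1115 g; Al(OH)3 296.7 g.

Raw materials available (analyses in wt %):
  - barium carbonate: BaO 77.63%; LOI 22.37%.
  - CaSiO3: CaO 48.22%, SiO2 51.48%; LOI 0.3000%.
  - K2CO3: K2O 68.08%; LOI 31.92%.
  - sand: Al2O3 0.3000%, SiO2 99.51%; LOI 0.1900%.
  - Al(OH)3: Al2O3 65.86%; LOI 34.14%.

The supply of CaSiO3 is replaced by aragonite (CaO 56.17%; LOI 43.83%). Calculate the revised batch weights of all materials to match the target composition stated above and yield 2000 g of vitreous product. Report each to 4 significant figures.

All internal work holds exact precision throughout; the intermediate values are shown rounded off to 4 significant figures across the worked steps — a single rounding yields every reported value — derived quantities (totals, yield, glass mass, five oxide percentages, LOI) are recomputed at full float precision from the batch weights on 2000 g of glass as given in the problem or answer text.
The oxide mass targets at 2000 g vitreous product:
  CaO: 8.043% × 2000 = 160.9 g
  BaO: 4.110% × 2000 = 82.20 g
  Al2O3: 9.937% × 2000 = 198.7 g
  K2O: 13.85% × 2000 = 277.0 g
  SiO2: 64.06% × 2000 = 1281 g
Per-oxide balance check applying the batch weights above, under the basis named above (sum by sum, the targets are met exact up to rounding of places):
  CaO: 286.4·0.5617 = 160.9 g (target 160.9 g)
  BaO: 105.9·0.7763 = 82.21 g (target 82.20 g)
  Al2O3: 1288·0.003000 + 295.9·0.6586 = 198.7 g (target 198.7 g)
  K2O: 406.9·0.6808 = 277.0 g (target 277.0 g)
  SiO2: 1288·0.9951 = 1282 g (target 1281 g)
Consistency of the glass mass: total batch − LOI = 2001 g (per-oxide target masses sum to 2000 g; versus the stated basis of 2000 g — differing by rounding only).
Total batch = Σ batch = 2383 g; loss to ignition Σ batch·LOI = 382.6 g; glass ÷ batch gives a yield of 83.95%.

Revised batch per 2000 g vitreous product:
  barium carbonate: 105.9 g
  aragonite: 286.4 g
  K2CO3: 406.9 g
  sand: 1288 g
  Al(OH)3: 295.9 g
Total batch = 2383 g; LOI loss = 382.6 g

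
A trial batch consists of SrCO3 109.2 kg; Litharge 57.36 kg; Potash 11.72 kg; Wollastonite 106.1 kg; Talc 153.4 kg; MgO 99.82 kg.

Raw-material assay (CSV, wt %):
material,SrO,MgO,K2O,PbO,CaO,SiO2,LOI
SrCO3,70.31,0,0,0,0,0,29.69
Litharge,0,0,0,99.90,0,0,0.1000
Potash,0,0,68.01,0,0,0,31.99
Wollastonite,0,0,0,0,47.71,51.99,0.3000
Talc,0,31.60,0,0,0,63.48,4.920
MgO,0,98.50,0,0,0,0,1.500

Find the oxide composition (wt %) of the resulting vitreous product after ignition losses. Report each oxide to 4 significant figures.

The intermediate values appear (rounded to four significant digits) as written. All internal work carries full float precision in every operation; exactly one rounding lands on each reported number — all derived quantities (six oxide percentages, net glass mass, totals, yield, LOI) are carried in exact precision using the weight values at 492.0 kg of glass as written in problem or answer.
What the batch supplies per oxide:
  SrO: 109.2·0.7031 = 76.78 kg
  MgO: 153.4·0.3160 + 99.82·0.9850 = 146.8 kg
  K2O: 11.72·0.6801 = 7.971 kg
  PbO: 57.36·0.9990 = 57.30 kg
  CaO: 106.1·0.4771 = 50.62 kg
  SiO2: 106.1·0.5199 + 153.4·0.6348 = 152.5 kg
LOI: 109.2·0.2969 + 57.36·0.001000 + 11.72·0.3199 + 106.1·0.003000 + 153.4·0.04920 + 99.82·0.01500 = 45.59 kg
Glass = total batch minus LOI = 537.6 − 45.59 = 492.0 kg (= the summed oxide contributions)
each oxide over glass, ×100, is wt %

Glass mass = 492.0 kg (batch 537.6 − LOI 45.59).
Composition: SrO 15.61%, MgO 29.84%, K2O 1.620%, PbO 11.65%, CaO 10.29%, SiO2 31.00%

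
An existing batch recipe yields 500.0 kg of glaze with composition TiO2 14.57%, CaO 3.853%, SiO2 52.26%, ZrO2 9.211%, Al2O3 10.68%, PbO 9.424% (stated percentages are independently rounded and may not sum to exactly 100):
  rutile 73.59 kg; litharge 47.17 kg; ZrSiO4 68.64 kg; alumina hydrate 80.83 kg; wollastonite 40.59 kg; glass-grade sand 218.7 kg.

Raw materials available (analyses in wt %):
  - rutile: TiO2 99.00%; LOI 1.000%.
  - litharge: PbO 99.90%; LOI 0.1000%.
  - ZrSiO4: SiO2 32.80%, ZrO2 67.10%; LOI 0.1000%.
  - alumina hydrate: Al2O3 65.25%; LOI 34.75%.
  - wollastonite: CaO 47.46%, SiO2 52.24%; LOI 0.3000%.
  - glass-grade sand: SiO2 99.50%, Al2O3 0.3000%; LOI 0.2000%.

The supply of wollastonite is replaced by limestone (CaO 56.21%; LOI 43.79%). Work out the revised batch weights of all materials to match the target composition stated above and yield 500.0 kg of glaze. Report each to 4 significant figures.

The whole derivation carries full precision all the way through. Working values are shown rounded to four significant figures alongside each step; each reported number carries a single rounding — all derived quantities, including six oxide percentages, glass mass, the yield, totals, LOI, are computed from the batch weights per 500.0 kg of glass at full precision exactly as shown in either problem or answer.
The oxide mass targets at 500.0 kg glaze:
  TiO2: 14.57% × 500.0 = 72.85 kg
  CaO: 3.853% × 500.0 = 19.26 kg
  SiO2: 52.26% × 500.0 = 261.3 kg
  ZrO2: 9.211% × 500.0 = 46.06 kg
  Al2O3: 10.68% × 500.0 = 53.40 kg
  PbO: 9.424% × 500.0 = 47.12 kg
Per-oxide balance check from the weights as reported, at the basis given (every target is met by its sum once rounding is allowed for):
  TiO2: 73.59·0.9900 = 72.85 kg (target 72.85 kg)
  CaO: 34.27·0.5621 = 19.26 kg (target 19.26 kg)
  SiO2: 68.64·0.3280 + 240.0·0.9950 = 261.3 kg (target 261.3 kg)
  ZrO2: 68.64·0.6710 = 46.06 kg (target 46.06 kg)
  Al2O3: 80.74·0.6525 + 240.0·0.003000 = 53.40 kg (target 53.40 kg)
  PbO: 47.17·0.9990 = 47.12 kg (target 47.12 kg)
Glass-mass closure: batch total minus LOI = 500.0 kg (summing oxide targets gives 500.0 kg; with the basis standing at 500.0 kg — any gap is answer rounding).
Adding the batch up: Σ batch = 544.4 kg; Σ batch·LOI gives LOI loss = 44.40 kg; yield, glass over the total, = 91.85%.

Revised batch per 500.0 kg glaze:
  rutile: 73.59 kg
  litharge: 47.17 kg
  ZrSiO4: 68.64 kg
  alumina hydrate: 80.74 kg
  limestone: 34.27 kg
  glass-grade sand: 240.0 kg
Total batch = 544.4 kg; LOI loss = 44.40 kg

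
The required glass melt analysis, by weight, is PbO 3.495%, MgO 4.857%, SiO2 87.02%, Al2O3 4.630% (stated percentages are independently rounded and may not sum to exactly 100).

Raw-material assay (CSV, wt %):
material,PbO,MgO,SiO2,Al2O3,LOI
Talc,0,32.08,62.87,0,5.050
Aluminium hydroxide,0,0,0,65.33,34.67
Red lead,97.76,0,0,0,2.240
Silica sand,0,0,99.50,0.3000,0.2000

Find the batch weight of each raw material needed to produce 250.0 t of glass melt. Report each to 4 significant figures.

Working values are displayed, rounded to four significant digits, at each printed step — all internal work carries full float precision at each step; a single rounding completes every reported result — the derived quantities (ignition loss, the four compositions, the yield, totals, net glass mass) are re-derived at full float precision from the weighed amounts per 250.0 t of glass, as they appear in problem or answer.
Oxide mass targets, per 250.0 t glass melt:
  PbO: 3.495% × 250.0 = 8.738 t
  MgO: 4.857% × 250.0 = 12.14 t
  SiO2: 87.02% × 250.0 = 217.6 t
  Al2O3: 4.630% × 250.0 = 11.58 t
A balance pass over the oxides, per the reported batch figures, under the basis named above (sum by sum, the targets are met within answer rounding):
  PbO: 8.938·0.9776 = 8.738 t (target 8.738 t)
  MgO: 37.85·0.3208 = 12.14 t (target 12.14 t)
  SiO2: 37.85·0.6287 + 194.7·0.9950 = 217.5 t (target 217.6 t)
  Al2O3: 16.82·0.6533 + 194.7·0.003000 = 11.57 t (target 11.58 t)
The glass-mass cross-check: whole batch net of LOI = 250.0 t (the targets, summed, come to 250.0 t; with the basis standing at 250.0 t — rounding explains the deltas).
Summing the batch: Σ batch = 258.3 t; LOI removed, Σ of batch·LOI: 8.333 t; the yield ratio, glass ÷ batch: 96.77%.

Batch per 250.0 t glass melt:
  Talc: 37.85 t
  Aluminium hydroxide: 16.82 t
  Red lead: 8.938 t
  Silica sand: 194.7 t
Total batch = 258.3 t; LOI loss = 8.333 t; yield = 96.77%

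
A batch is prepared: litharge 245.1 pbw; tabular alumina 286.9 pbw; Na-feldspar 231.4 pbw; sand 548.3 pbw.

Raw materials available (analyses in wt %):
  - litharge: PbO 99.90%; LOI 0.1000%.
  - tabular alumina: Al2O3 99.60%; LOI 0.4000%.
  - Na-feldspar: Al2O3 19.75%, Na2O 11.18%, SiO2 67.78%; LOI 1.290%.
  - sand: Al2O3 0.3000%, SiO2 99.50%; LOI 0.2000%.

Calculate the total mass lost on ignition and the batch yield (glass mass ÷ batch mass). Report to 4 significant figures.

Working values are printed (rounded to 4 significant digits) on the page — all arithmetic keeps exact precision through the solve — each reported number is rounded a single time; the derived quantities, including glass mass, ignition loss, the four compositions, the totals, the yield, are rebuilt from the weighed amounts for 1306 pbw of glass at full float precision as quoted within the problem or the answer.
Per-material ignition loss:
  litharge: 245.1 × 0.001000 = 0.2451 pbw
  tabular alumina: 286.9 × 0.004000 = 1.148 pbw
  Na-feldspar: 231.4 × 0.01290 = 2.985 pbw
  sand: 548.3 × 0.002000 = 1.097 pbw
Total LOI = 5.474 pbw
Glass = batch − LOI = 1312 − 5.474 = 1306 pbw

LOI loss = 5.474 pbw; glass = 1306 pbw; yield = 99.58%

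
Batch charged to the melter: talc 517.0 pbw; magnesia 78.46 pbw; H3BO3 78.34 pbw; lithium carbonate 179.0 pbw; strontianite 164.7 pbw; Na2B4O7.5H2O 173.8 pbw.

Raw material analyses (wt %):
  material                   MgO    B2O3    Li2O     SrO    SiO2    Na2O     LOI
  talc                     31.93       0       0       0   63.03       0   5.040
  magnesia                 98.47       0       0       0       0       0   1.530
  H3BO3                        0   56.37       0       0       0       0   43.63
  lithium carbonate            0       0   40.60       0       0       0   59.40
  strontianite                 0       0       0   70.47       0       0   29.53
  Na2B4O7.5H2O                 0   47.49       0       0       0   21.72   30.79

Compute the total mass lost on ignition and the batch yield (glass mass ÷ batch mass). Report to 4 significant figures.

LOI loss = 269.9 pbw; glass = 921.4 pbw; yield = 77.34%

The intermediate values appear with 4-significant-figure rounding as written; every computation runs at exact precision at all times; exactly one rounding lands on each reported result — the derived quantities are re-derived from the batch weights on 921.4 pbw of glass in full float precision (the six compositions, the totals, net glass mass, LOI, yield) exactly as shown in question or answer.
Loss on ignition, line by line:
  talc: 517.0 × 0.05040 = 26.06 pbw
  magnesia: 78.46 × 0.01530 = 1.200 pbw
  H3BO3: 78.34 × 0.4363 = 34.18 pbw
  lithium carbonate: 179.0 × 0.5940 = 106.3 pbw
  strontianite: 164.7 × 0.2953 = 48.64 pbw
  Na2B4O7.5H2O: 173.8 × 0.3079 = 53.51 pbw
Total LOI = 269.9 pbw
Glass = batch − LOI = 1191 − 269.9 = 921.4 pbw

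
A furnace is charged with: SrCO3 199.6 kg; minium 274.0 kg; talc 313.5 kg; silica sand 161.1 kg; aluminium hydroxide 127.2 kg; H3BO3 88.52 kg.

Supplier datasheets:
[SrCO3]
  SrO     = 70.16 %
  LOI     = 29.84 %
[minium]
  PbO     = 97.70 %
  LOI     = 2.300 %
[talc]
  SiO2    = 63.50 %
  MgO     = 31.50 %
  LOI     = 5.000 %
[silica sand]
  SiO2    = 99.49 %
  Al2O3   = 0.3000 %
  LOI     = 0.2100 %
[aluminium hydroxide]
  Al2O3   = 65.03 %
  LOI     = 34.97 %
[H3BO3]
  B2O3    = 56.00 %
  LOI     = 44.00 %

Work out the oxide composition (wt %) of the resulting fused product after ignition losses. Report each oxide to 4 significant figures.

Glass mass = 998.6 kg (batch 1164 − LOI 165.3).
Composition: PbO 26.81%, SrO 14.02%, SiO2 35.98%, B2O3 4.964%, Al2O3 8.332%, MgO 9.889%

The whole derivation maintains full float precision throughout — rounding to four significant figures applies to each mid-chain value as printed. Exactly one rounding is applied to every reported result; derived quantities, including totals, six oxide percentages, glass mass, the yield, ignition loss, are rebuilt starting from the weights for 998.6 kg of glass at exact precision, exactly as printed in the problem or answer text.
Mass of each oxide from the mix:
  PbO: 274.0·0.9770 = 267.7 kg
  SrO: 199.6·0.7016 = 140.0 kg
  SiO2: 313.5·0.6350 + 161.1·0.9949 = 359.4 kg
  B2O3: 88.52·0.5600 = 49.57 kg
  Al2O3: 161.1·0.003000 + 127.2·0.6503 = 83.20 kg
  MgO: 313.5·0.3150 = 98.75 kg
LOI: 199.6·0.2984 + 274.0·0.02300 + 313.5·0.05000 + 161.1·0.002100 + 127.2·0.3497 + 88.52·0.4400 = 165.3 kg
Glass mass = batch − LOI = 1164 − 165.3 = 998.6 kg (the oxide masses sum to this)
percent share: oxide ÷ glass, ×100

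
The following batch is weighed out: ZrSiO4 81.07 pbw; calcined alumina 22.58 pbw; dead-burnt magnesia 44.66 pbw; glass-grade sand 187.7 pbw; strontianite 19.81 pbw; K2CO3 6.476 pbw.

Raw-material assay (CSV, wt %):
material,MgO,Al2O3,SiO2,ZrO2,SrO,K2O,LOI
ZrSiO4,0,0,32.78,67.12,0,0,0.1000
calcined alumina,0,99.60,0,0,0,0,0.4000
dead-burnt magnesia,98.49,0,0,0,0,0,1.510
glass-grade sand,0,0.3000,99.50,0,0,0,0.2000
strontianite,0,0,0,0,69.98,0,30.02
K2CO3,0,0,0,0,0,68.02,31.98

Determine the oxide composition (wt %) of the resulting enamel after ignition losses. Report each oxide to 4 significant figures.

All arithmetic maintains full precision all the way through — values along the way are shown rounded off to 4 significant digits on the page — exactly one rounding lands on every reported figure. All derived quantities are rebuilt at exact precision (ignition loss, net glass mass, yield, six oxide percentages, totals) from the weighed amounts on 353.1 pbw of glass, precisely as stated by problem or answer.
Oxide masses out of the charge:
  MgO: 44.66·0.9849 = 43.99 pbw
  Al2O3: 22.58·0.9960 + 187.7·0.003000 = 23.05 pbw
  SiO2: 81.07·0.3278 + 187.7·0.9950 = 213.3 pbw
  ZrO2: 81.07·0.6712 = 54.41 pbw
  SrO: 19.81·0.6998 = 13.86 pbw
  K2O: 6.476·0.6802 = 4.405 pbw
LOI: 81.07·0.001000 + 22.58·0.004000 + 44.66·0.01510 + 187.7·0.002000 + 19.81·0.3002 + 6.476·0.3198 = 9.239 pbw
Glass = total batch minus LOI = 362.3 − 9.239 = 353.1 pbw (= the summed oxide contributions)
wt % = oxide mass / glass mass × 100

Glass mass = 353.1 pbw (batch 362.3 − LOI 9.239).
Composition: MgO 12.46%, Al2O3 6.529%, SiO2 60.43%, ZrO2 15.41%, SrO 3.927%, K2O 1.248%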